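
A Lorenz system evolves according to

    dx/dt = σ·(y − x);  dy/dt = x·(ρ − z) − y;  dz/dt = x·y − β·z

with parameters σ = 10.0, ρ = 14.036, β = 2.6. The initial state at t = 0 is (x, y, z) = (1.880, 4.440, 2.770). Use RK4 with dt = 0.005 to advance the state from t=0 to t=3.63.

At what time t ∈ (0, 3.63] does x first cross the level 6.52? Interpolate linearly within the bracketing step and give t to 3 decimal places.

t = 0.166

t=0.000: state=(1.880, 4.440, 2.770)
step 1 (dt=0.005): k1=(25.600, 16.740, 1.145), k2=(25.379, 17.414, 1.503), k3=(25.401, 17.404, 1.502), k4=(25.200, 18.069, 1.864); state += dt/6·(k1+2k2+2k3+k4)
t=0.005: state=(2.007, 4.527, 2.778)
t=0.010: state=(2.132, 4.621, 2.789)
t=0.015: state=(2.256, 4.721, 2.804)
t=0.165: state=(6.485, 9.949, 6.045)
next step: t=0.170: state=(6.659, 10.157, 6.296) — x has crossed 6.52
linear interpolation between t=0.165 (6.48529) and t=0.170 (6.65933) → t≈0.166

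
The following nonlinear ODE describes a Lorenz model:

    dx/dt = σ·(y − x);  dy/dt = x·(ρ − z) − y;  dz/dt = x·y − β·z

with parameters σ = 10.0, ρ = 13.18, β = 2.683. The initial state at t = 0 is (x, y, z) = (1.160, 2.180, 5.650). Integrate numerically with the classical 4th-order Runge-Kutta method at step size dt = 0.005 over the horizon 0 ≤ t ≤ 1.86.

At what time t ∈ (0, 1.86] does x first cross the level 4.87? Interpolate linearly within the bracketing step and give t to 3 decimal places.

t=0.000: state=(1.160, 2.180, 5.650)
step 1 (dt=0.005): k1=(10.200, 6.555, -12.630), k2=(10.109, 6.768, -12.470), k3=(10.116, 6.765, -12.471), k4=(10.032, 6.977, -12.312); state += dt/6·(k1+2k2+2k3+k4)
t=0.005: state=(1.211, 2.214, 5.588)
t=0.010: state=(1.260, 2.250, 5.527)
t=0.015: state=(1.310, 2.288, 5.468)
continuing one RK4 step at a time; state shown every 20 steps (Δt=0.1):
t=0.100: state=(2.156, 3.252, 4.720)
t=0.200: state=(3.525, 5.231, 4.669)
t=0.265: state=(4.803, 7.031, 5.451)
next step: t=0.270: state=(4.915, 7.182, 5.550) — x has crossed 4.87
linear interpolation between t=0.265 (4.80307) and t=0.270 (4.91542) → t≈0.268

t = 0.268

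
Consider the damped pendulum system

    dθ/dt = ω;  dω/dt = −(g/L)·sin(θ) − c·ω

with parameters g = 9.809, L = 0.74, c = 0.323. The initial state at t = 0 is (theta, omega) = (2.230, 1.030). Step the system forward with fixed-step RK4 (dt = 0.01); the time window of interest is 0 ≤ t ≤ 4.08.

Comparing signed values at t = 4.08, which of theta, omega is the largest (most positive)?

t=0.000: state=(2.230, 1.030)
step 1 (dt=0.01): k1=(1.030, -10.811), k2=(0.976, -10.751), k3=(0.976, -10.754), k4=(0.922, -10.696); state += dt/6·(k1+2k2+2k3+k4)
t=0.010: state=(2.240, 0.922)
t=0.020: state=(2.248, 0.816)
t=0.030: state=(2.256, 0.711)
continuing one RK4 step at a time; state shown every 20 steps (Δt=0.2):
t=0.200: state=(2.230, -1.009)
t=0.400: state=(1.815, -3.200)
t=0.600: state=(0.941, -5.454)
t=0.800: state=(-0.247, -5.939)
t=1.000: state=(-1.251, -3.817)
t=1.200: state=(-1.735, -1.038)
t=1.400: state=(-1.681, 1.552)
t=1.600: state=(-1.123, 3.967)
t=1.800: state=(-0.168, 5.238)
t=2.000: state=(0.802, 4.082)
t=2.200: state=(1.372, 1.533)
t=2.400: state=(1.412, -1.106)
t=2.600: state=(0.949, -3.423)
t=2.800: state=(0.124, -4.514)
t=3.000: state=(-0.707, -3.461)
t=3.200: state=(-1.175, -1.127)
t=3.400: state=(-1.151, 1.340)
t=3.600: state=(-0.671, 3.311)
t=3.800: state=(0.077, 3.850)
t=4.000: state=(0.742, 2.547)
t=4.080: state=(0.913, 1.708)
compare at T: theta=0.913, omega=1.708

largest component: omega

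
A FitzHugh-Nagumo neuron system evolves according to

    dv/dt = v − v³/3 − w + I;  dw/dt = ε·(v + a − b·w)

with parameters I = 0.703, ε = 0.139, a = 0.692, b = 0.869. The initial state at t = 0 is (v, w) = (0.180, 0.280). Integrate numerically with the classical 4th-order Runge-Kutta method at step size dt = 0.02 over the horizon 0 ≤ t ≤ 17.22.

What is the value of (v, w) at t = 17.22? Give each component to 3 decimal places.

(v, w) = (-1.472, 0.184)

t=0.000: state=(0.180, 0.280)
step 1 (dt=0.02): k1=(0.601, 0.087), k2=(0.606, 0.088), k3=(0.606, 0.088), k4=(0.611, 0.089); state += dt/6·(k1+2k2+2k3+k4)
t=0.020: state=(0.192, 0.282)
t=0.040: state=(0.204, 0.284)
t=0.060: state=(0.217, 0.285)
continuing one RK4 step at a time; state shown every 50 steps (Δt=1):
t=1.000: state=(1.014, 0.414)
t=2.000: state=(1.640, 0.640)
t=3.000: state=(1.677, 0.878)
t=4.000: state=(1.579, 1.083)
t=5.000: state=(1.460, 1.249)
t=6.000: state=(1.332, 1.380)
t=7.000: state=(1.192, 1.479)
t=8.000: state=(1.030, 1.547)
t=9.000: state=(0.825, 1.583)
t=10.000: state=(0.512, 1.583)
t=11.000: state=(-0.116, 1.524)
t=12.000: state=(-1.353, 1.347)
t=13.000: state=(-1.867, 1.060)
t=14.000: state=(-1.816, 0.788)
t=15.000: state=(-1.713, 0.558)
t=16.000: state=(-1.605, 0.368)
t=17.000: state=(-1.496, 0.214)
t=17.220: state=(-1.472, 0.184)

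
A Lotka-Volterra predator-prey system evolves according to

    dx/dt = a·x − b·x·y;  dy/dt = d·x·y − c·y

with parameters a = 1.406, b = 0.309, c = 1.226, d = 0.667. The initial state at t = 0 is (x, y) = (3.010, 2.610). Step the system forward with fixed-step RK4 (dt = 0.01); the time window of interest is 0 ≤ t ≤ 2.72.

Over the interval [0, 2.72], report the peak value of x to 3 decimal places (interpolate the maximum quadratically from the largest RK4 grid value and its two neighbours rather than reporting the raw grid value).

max x = 3.624

t=0.000: state=(3.010, 2.610)
step 1 (dt=0.01): k1=(1.805, 2.040), k2=(1.800, 2.064), k3=(1.800, 2.064), k4=(1.796, 2.088); state += dt/6·(k1+2k2+2k3+k4)
t=0.010: state=(3.028, 2.631)
t=0.020: state=(3.046, 2.652)
t=0.030: state=(3.064, 2.673)
continuing one RK4 step at a time; state shown every 10 steps (Δt=0.1):
t=0.100: state=(3.185, 2.839)
t=0.200: state=(3.344, 3.123)
t=0.300: state=(3.477, 3.468)
t=0.400: state=(3.573, 3.882)
t=0.500: state=(3.620, 4.367)
t=0.600: state=(3.611, 4.918)
t=0.700: state=(3.537, 5.524)
t=0.800: state=(3.399, 6.160)
t=0.900: state=(3.202, 6.794)
t=1.000: state=(2.960, 7.382)
t=1.100: state=(2.690, 7.886)
t=1.200: state=(2.412, 8.270)
t=1.300: state=(2.141, 8.514)
t=1.400: state=(1.891, 8.615)
t=1.500: state=(1.668, 8.579)
t=1.600: state=(1.476, 8.427)
t=1.700: state=(1.314, 8.180)
t=1.800: state=(1.180, 7.862)
t=1.900: state=(1.071, 7.496)
t=2.000: state=(0.984, 7.101)
t=2.100: state=(0.915, 6.692)
t=2.200: state=(0.862, 6.281)
t=2.300: state=(0.822, 5.876)
t=2.400: state=(0.794, 5.486)
t=2.500: state=(0.776, 5.114)
t=2.600: state=(0.767, 4.762)
t=2.700: state=(0.766, 4.433)
t=2.720: state=(0.766, 4.370)
largest grid value and its neighbours: x(0.520)=3.62341, x(0.530)=3.62399, x(0.540)=3.62396
parabola through these three points peaks at t≈0.535 with x≈3.62405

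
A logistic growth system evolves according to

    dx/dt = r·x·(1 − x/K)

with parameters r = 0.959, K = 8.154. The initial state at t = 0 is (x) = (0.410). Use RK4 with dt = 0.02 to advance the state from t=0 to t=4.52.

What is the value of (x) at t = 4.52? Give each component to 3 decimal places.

t=0.000: state=(0.410)
step 1 (dt=0.02): k1=(0.373), k2=(0.377), k3=(0.377), k4=(0.380); state += dt/6·(k1+2k2+2k3+k4)
t=0.020: state=(0.418)
t=0.040: state=(0.425)
t=0.060: state=(0.433)
continuing one RK4 step at a time; state shown every 10 steps (Δt=0.2):
t=0.200: state=(0.491)
t=0.400: state=(0.588)
t=0.600: state=(0.701)
t=0.800: state=(0.835)
t=1.000: state=(0.990)
t=1.200: state=(1.169)
t=1.400: state=(1.374)
t=1.600: state=(1.608)
t=1.800: state=(1.870)
t=2.000: state=(2.160)
t=2.200: state=(2.478)
t=2.400: state=(2.821)
t=2.600: state=(3.184)
t=2.800: state=(3.563)
t=3.000: state=(3.952)
t=3.200: state=(4.342)
t=3.400: state=(4.728)
t=3.600: state=(5.102)
t=3.800: state=(5.459)
t=4.000: state=(5.793)
t=4.200: state=(6.101)
t=4.400: state=(6.382)
t=4.520: state=(6.536)

(x) = (6.536)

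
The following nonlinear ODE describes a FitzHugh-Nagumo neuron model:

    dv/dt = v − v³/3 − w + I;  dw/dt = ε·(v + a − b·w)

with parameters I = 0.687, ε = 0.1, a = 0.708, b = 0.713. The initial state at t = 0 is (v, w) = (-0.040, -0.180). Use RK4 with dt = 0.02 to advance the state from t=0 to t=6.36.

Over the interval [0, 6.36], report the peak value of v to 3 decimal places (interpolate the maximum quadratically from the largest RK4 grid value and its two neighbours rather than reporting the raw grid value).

max v = 1.912

t=0.000: state=(-0.040, -0.180)
step 1 (dt=0.02): k1=(0.827, 0.080), k2=(0.834, 0.080), k3=(0.835, 0.080), k4=(0.842, 0.081); state += dt/6·(k1+2k2+2k3+k4)
t=0.020: state=(-0.023, -0.178)
t=0.040: state=(-0.006, -0.177)
t=0.060: state=(0.011, -0.175)
continuing one RK4 step at a time; state shown every 25 steps (Δt=0.5):
t=0.500: state=(0.479, -0.129)
t=1.000: state=(1.169, -0.049)
t=1.500: state=(1.702, 0.059)
t=2.000: state=(1.890, 0.181)
t=2.500: state=(1.910, 0.303)
t=3.000: state=(1.882, 0.421)
t=3.500: state=(1.842, 0.532)
t=4.000: state=(1.798, 0.638)
t=4.500: state=(1.752, 0.737)
t=5.000: state=(1.706, 0.831)
t=5.500: state=(1.659, 0.920)
t=6.000: state=(1.611, 1.002)
t=6.360: state=(1.575, 1.059)
largest grid value and its neighbours: v(2.340)=1.91194, v(2.360)=1.91198, v(2.380)=1.91192
parabola through these three points peaks at t≈2.359 with v≈1.91198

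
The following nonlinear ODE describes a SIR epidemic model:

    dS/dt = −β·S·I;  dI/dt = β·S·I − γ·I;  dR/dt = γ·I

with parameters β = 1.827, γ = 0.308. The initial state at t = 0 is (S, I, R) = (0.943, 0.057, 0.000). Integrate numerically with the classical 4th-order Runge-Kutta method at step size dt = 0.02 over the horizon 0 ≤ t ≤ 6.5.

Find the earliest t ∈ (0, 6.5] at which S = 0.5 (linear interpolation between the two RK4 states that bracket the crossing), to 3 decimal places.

t = 1.769

t=0.000: state=(0.943, 0.057, 0.000)
step 1 (dt=0.02): k1=(-0.098, 0.081, 0.018), k2=(-0.099, 0.082, 0.018), k3=(-0.100, 0.082, 0.018), k4=(-0.101, 0.083, 0.018); state += dt/6·(k1+2k2+2k3+k4)
t=0.020: state=(0.941, 0.059, 0.000)
t=0.040: state=(0.939, 0.060, 0.001)
t=0.060: state=(0.937, 0.062, 0.001)
continuing one RK4 step at a time; state shown every 25 steps (Δt=0.5):
t=0.500: state=(0.875, 0.112, 0.013)
t=1.000: state=(0.759, 0.204, 0.037)
t=1.500: state=(0.597, 0.326, 0.077)
t=1.760: state=(0.503, 0.391, 0.106)
next step: t=1.780: state=(0.496, 0.396, 0.108) — S has crossed 0.5
linear interpolation between t=1.760 (0.50328) and t=1.780 (0.49610) → t≈1.769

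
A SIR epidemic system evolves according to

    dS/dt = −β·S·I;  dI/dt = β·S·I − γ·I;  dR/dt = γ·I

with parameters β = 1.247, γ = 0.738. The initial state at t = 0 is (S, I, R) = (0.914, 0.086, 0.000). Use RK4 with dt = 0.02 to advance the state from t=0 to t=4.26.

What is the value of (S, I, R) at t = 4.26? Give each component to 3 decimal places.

t=0.000: state=(0.914, 0.086, 0.000)
step 1 (dt=0.02): k1=(-0.098, 0.035, 0.063), k2=(-0.098, 0.035, 0.064), k3=(-0.098, 0.035, 0.064), k4=(-0.099, 0.035, 0.064); state += dt/6·(k1+2k2+2k3+k4)
t=0.020: state=(0.912, 0.087, 0.001)
t=0.040: state=(0.910, 0.087, 0.003)
t=0.060: state=(0.908, 0.088, 0.004)
continuing one RK4 step at a time; state shown every 10 steps (Δt=0.2):
t=0.200: state=(0.894, 0.093, 0.013)
t=0.400: state=(0.873, 0.100, 0.027)
t=0.600: state=(0.850, 0.107, 0.043)
t=0.800: state=(0.827, 0.114, 0.059)
t=1.000: state=(0.803, 0.120, 0.076)
t=1.200: state=(0.779, 0.126, 0.094)
t=1.400: state=(0.754, 0.132, 0.114)
t=1.600: state=(0.730, 0.137, 0.133)
t=1.800: state=(0.705, 0.141, 0.154)
t=2.000: state=(0.680, 0.145, 0.175)
t=2.200: state=(0.655, 0.148, 0.197)
t=2.400: state=(0.632, 0.150, 0.219)
t=2.600: state=(0.608, 0.151, 0.241)
t=2.800: state=(0.586, 0.151, 0.263)
t=3.000: state=(0.564, 0.150, 0.285)
t=3.200: state=(0.544, 0.149, 0.307)
t=3.400: state=(0.524, 0.147, 0.329)
t=3.600: state=(0.505, 0.144, 0.351)
t=3.800: state=(0.488, 0.141, 0.372)
t=4.000: state=(0.471, 0.137, 0.392)
t=4.200: state=(0.456, 0.132, 0.412)
t=4.260: state=(0.451, 0.131, 0.418)

(S, I, R) = (0.451, 0.131, 0.418)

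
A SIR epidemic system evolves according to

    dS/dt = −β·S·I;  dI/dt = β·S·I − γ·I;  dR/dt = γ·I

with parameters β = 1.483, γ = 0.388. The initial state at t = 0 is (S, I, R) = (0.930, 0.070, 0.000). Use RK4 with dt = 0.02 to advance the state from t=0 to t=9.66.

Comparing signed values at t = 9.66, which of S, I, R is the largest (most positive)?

t=0.000: state=(0.930, 0.070, 0.000)
step 1 (dt=0.02): k1=(-0.097, 0.069, 0.027), k2=(-0.097, 0.070, 0.027), k3=(-0.097, 0.070, 0.027), k4=(-0.098, 0.071, 0.028); state += dt/6·(k1+2k2+2k3+k4)
t=0.020: state=(0.928, 0.071, 0.001)
t=0.040: state=(0.926, 0.073, 0.001)
t=0.060: state=(0.924, 0.074, 0.002)
continuing one RK4 step at a time; state shown every 25 steps (Δt=0.5):
t=0.500: state=(0.870, 0.113, 0.017)
t=1.000: state=(0.784, 0.171, 0.045)
t=1.500: state=(0.673, 0.243, 0.085)
t=2.000: state=(0.547, 0.314, 0.139)
t=2.500: state=(0.424, 0.371, 0.206)
t=3.000: state=(0.318, 0.401, 0.281)
t=3.500: state=(0.235, 0.405, 0.360)
t=4.000: state=(0.175, 0.388, 0.437)
t=4.500: state=(0.133, 0.358, 0.509)
t=5.000: state=(0.103, 0.322, 0.575)
t=5.500: state=(0.082, 0.284, 0.634)
t=6.000: state=(0.068, 0.247, 0.685)
t=6.500: state=(0.057, 0.213, 0.730)
t=7.000: state=(0.049, 0.182, 0.768)
t=7.500: state=(0.044, 0.155, 0.801)
t=8.000: state=(0.039, 0.132, 0.829)
t=8.500: state=(0.036, 0.112, 0.852)
t=9.000: state=(0.033, 0.094, 0.872)
t=9.500: state=(0.031, 0.080, 0.889)
t=9.660: state=(0.031, 0.075, 0.894)
compare at T: S=0.031, I=0.075, R=0.894

largest component: R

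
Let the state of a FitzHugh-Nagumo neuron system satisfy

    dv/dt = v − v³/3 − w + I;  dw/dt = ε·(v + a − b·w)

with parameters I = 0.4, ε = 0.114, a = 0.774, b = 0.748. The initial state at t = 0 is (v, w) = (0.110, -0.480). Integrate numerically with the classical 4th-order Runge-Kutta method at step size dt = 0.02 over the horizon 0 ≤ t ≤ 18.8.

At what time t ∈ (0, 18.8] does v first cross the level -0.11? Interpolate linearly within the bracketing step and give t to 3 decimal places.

t = 10.794

t=0.000: state=(0.110, -0.480)
step 1 (dt=0.02): k1=(0.990, 0.142), k2=(0.998, 0.143), k3=(0.998, 0.143), k4=(1.006, 0.144); state += dt/6·(k1+2k2+2k3+k4)
t=0.020: state=(0.130, -0.477)
t=0.040: state=(0.150, -0.474)
t=0.060: state=(0.171, -0.471)
continuing one RK4 step at a time; state shown every 50 steps (Δt=1):
t=1.000: state=(1.390, -0.276)
t=2.000: state=(1.882, 0.021)
t=3.000: state=(1.822, 0.308)
t=4.000: state=(1.711, 0.560)
t=5.000: state=(1.588, 0.779)
t=6.000: state=(1.456, 0.966)
t=7.000: state=(1.307, 1.123)
t=8.000: state=(1.129, 1.249)
t=9.000: state=(0.892, 1.343)
t=10.000: state=(0.505, 1.396)
t=10.780: state=(-0.094, 1.393)
next step: t=10.800: state=(-0.116, 1.392) — v has crossed -0.11
linear interpolation between t=10.780 (-0.09446) and t=10.800 (-0.11641) → t≈10.794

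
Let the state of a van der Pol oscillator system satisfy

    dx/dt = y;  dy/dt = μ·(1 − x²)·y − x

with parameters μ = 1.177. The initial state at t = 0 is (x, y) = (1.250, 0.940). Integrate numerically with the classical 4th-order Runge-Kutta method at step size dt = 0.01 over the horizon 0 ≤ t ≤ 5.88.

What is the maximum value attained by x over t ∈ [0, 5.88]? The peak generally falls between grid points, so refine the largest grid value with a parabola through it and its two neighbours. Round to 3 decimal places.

t=0.000: state=(1.250, 0.940)
step 1 (dt=0.01): k1=(0.940, -1.872), k2=(0.931, -1.884), k3=(0.931, -1.884), k4=(0.921, -1.894); state += dt/6·(k1+2k2+2k3+k4)
t=0.010: state=(1.259, 0.921)
t=0.020: state=(1.268, 0.902)
t=0.030: state=(1.277, 0.883)
continuing one RK4 step at a time; state shown every 20 steps (Δt=0.2):
t=0.200: state=(1.399, 0.542)
t=0.400: state=(1.468, 0.167)
t=0.600: state=(1.471, -0.131)
t=0.800: state=(1.421, -0.357)
t=1.000: state=(1.331, -0.538)
t=1.200: state=(1.207, -0.703)
t=1.400: state=(1.049, -0.878)
t=1.600: state=(0.853, -1.091)
t=1.800: state=(0.608, -1.370)
t=2.000: state=(0.298, -1.750)
t=2.200: state=(-0.098, -2.227)
t=2.400: state=(-0.590, -2.658)
t=2.600: state=(-1.131, -2.635)
t=2.800: state=(-1.594, -1.885)
t=3.000: state=(-1.869, -0.886)
t=3.200: state=(-1.969, -0.183)
t=3.400: state=(-1.964, 0.194)
t=3.600: state=(-1.904, 0.387)
t=3.800: state=(-1.814, 0.501)
t=4.000: state=(-1.706, 0.584)
t=4.200: state=(-1.581, 0.663)
t=4.400: state=(-1.439, 0.753)
t=4.600: state=(-1.278, 0.864)
t=4.800: state=(-1.092, 1.012)
t=5.000: state=(-0.870, 1.217)
t=5.200: state=(-0.599, 1.510)
t=5.400: state=(-0.258, 1.921)
t=5.600: state=(0.177, 2.434)
t=5.800: state=(0.709, 2.835)
t=5.880: state=(0.938, 2.855)
largest grid value and its neighbours: x(0.500)=1.47697, x(0.510)=1.47697, x(0.520)=1.47683
parabola through these three points peaks at t≈0.505 with x≈1.47699

max x = 1.477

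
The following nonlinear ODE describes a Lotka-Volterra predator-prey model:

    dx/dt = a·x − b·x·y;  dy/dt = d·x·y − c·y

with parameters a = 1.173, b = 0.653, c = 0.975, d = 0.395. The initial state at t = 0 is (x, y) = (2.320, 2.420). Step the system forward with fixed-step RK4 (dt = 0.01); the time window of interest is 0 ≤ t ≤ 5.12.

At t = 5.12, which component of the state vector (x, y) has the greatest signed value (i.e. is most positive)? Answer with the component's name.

t=0.000: state=(2.320, 2.420)
step 1 (dt=0.01): k1=(-0.945, -0.142), k2=(-0.942, -0.146), k3=(-0.942, -0.146), k4=(-0.939, -0.151); state += dt/6·(k1+2k2+2k3+k4)
t=0.010: state=(2.311, 2.419)
t=0.020: state=(2.301, 2.417)
t=0.030: state=(2.292, 2.415)
continuing one RK4 step at a time; state shown every 20 steps (Δt=0.2):
t=0.200: state=(2.144, 2.375)
t=0.400: state=(1.997, 2.301)
t=0.600: state=(1.881, 2.206)
t=0.800: state=(1.795, 2.099)
t=1.000: state=(1.739, 1.985)
t=1.200: state=(1.709, 1.871)
t=1.400: state=(1.705, 1.762)
t=1.600: state=(1.724, 1.660)
t=1.800: state=(1.766, 1.567)
t=2.000: state=(1.829, 1.486)
t=2.200: state=(1.914, 1.418)
t=2.400: state=(2.018, 1.362)
t=2.600: state=(2.142, 1.321)
t=2.800: state=(2.284, 1.294)
t=3.000: state=(2.441, 1.283)
t=3.200: state=(2.609, 1.289)
t=3.400: state=(2.784, 1.313)
t=3.600: state=(2.958, 1.355)
t=3.800: state=(3.122, 1.418)
t=4.000: state=(3.263, 1.501)
t=4.200: state=(3.368, 1.606)
t=4.400: state=(3.426, 1.729)
t=4.600: state=(3.426, 1.865)
t=4.800: state=(3.364, 2.008)
t=5.000: state=(3.243, 2.146)
t=5.120: state=(3.146, 2.221)
compare at T: x=3.146, y=2.221

largest component: x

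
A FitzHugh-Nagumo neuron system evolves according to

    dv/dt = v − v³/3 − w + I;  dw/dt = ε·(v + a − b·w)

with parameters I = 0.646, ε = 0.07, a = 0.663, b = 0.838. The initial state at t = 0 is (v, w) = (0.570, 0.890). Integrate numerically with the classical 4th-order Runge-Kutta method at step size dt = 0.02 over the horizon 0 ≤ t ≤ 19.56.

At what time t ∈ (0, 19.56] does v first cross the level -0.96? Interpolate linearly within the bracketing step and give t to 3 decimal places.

t=0.000: state=(0.570, 0.890)
step 1 (dt=0.02): k1=(0.264, 0.034), k2=(0.266, 0.034), k3=(0.266, 0.034), k4=(0.267, 0.034); state += dt/6·(k1+2k2+2k3+k4)
t=0.020: state=(0.575, 0.891)
t=0.040: state=(0.581, 0.891)
t=0.060: state=(0.586, 0.892)
continuing one RK4 step at a time; state shown every 50 steps (Δt=1):
t=1.000: state=(0.897, 0.934)
t=2.000: state=(1.230, 0.999)
t=3.000: state=(1.386, 1.077)
t=4.000: state=(1.400, 1.156)
t=5.000: state=(1.356, 1.229)
t=6.000: state=(1.290, 1.294)
t=7.000: state=(1.210, 1.350)
t=8.000: state=(1.119, 1.398)
t=9.000: state=(1.008, 1.436)
t=10.000: state=(0.866, 1.463)
t=11.000: state=(0.655, 1.477)
t=12.000: state=(0.267, 1.470)
t=13.000: state=(-0.654, 1.423)
t=13.200: state=(-0.932, 1.404)
next step: t=13.220: state=(-0.960, 1.402) — v has crossed -0.96
linear interpolation between t=13.200 (-0.93190) and t=13.220 (-0.96033) → t≈13.220

t = 13.220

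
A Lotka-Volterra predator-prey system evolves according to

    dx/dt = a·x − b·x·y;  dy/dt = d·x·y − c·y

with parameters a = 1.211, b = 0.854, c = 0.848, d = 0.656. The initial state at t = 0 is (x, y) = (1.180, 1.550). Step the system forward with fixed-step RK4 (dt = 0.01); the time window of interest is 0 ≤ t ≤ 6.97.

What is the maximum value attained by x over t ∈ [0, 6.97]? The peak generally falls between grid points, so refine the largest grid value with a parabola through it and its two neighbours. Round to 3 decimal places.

t=0.000: state=(1.180, 1.550)
step 1 (dt=0.01): k1=(-0.133, -0.115), k2=(-0.132, -0.115), k3=(-0.132, -0.115), k4=(-0.132, -0.116); state += dt/6·(k1+2k2+2k3+k4)
t=0.010: state=(1.179, 1.549)
t=0.020: state=(1.177, 1.548)
t=0.030: state=(1.176, 1.547)
continuing one RK4 step at a time; state shown every 25 steps (Δt=0.25):
t=0.250: state=(1.151, 1.518)
t=0.500: state=(1.131, 1.480)
t=0.750: state=(1.121, 1.440)
t=1.000: state=(1.121, 1.400)
t=1.250: state=(1.129, 1.362)
t=1.500: state=(1.147, 1.328)
t=1.750: state=(1.173, 1.299)
t=2.000: state=(1.207, 1.277)
t=2.250: state=(1.245, 1.263)
t=2.500: state=(1.288, 1.258)
t=2.750: state=(1.333, 1.262)
t=3.000: state=(1.376, 1.274)
t=3.250: state=(1.416, 1.296)
t=3.500: state=(1.449, 1.327)
t=3.750: state=(1.472, 1.364)
t=4.000: state=(1.482, 1.406)
t=4.250: state=(1.479, 1.450)
t=4.500: state=(1.462, 1.493)
t=4.750: state=(1.433, 1.532)
t=5.000: state=(1.394, 1.563)
t=5.250: state=(1.348, 1.583)
t=5.500: state=(1.300, 1.591)
t=5.750: state=(1.253, 1.587)
t=6.000: state=(1.210, 1.571)
t=6.250: state=(1.175, 1.545)
t=6.500: state=(1.147, 1.512)
t=6.750: state=(1.129, 1.474)
t=6.970: state=(1.121, 1.438)
largest grid value and its neighbours: x(4.060)=1.48281, x(4.070)=1.48282, x(4.080)=1.48280
parabola through these three points peaks at t≈4.069 with x≈1.48282

max x = 1.483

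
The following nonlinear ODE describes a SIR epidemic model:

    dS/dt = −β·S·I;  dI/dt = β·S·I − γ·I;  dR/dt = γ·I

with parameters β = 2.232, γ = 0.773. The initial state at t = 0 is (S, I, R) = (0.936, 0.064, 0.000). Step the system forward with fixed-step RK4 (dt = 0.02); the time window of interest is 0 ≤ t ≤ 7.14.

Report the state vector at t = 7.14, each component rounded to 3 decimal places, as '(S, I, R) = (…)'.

t=0.000: state=(0.936, 0.064, 0.000)
step 1 (dt=0.02): k1=(-0.134, 0.084, 0.049), k2=(-0.135, 0.085, 0.050), k3=(-0.135, 0.085, 0.050), k4=(-0.137, 0.086, 0.051); state += dt/6·(k1+2k2+2k3+k4)
t=0.020: state=(0.933, 0.066, 0.001)
t=0.040: state=(0.931, 0.067, 0.002)
t=0.060: state=(0.928, 0.069, 0.003)
continuing one RK4 step at a time; state shown every 25 steps (Δt=0.5):
t=0.500: state=(0.847, 0.118, 0.034)
t=1.000: state=(0.713, 0.193, 0.094)
t=1.500: state=(0.552, 0.265, 0.183)
t=2.000: state=(0.400, 0.306, 0.295)
t=2.500: state=(0.284, 0.303, 0.414)
t=3.000: state=(0.206, 0.269, 0.525)
t=3.500: state=(0.156, 0.224, 0.620)
t=4.000: state=(0.125, 0.177, 0.698)
t=4.500: state=(0.105, 0.137, 0.758)
t=5.000: state=(0.092, 0.104, 0.805)
t=5.500: state=(0.083, 0.078, 0.839)
t=6.000: state=(0.077, 0.058, 0.865)
t=6.500: state=(0.073, 0.043, 0.885)
t=7.000: state=(0.070, 0.031, 0.899)
t=7.140: state=(0.069, 0.029, 0.902)

(S, I, R) = (0.069, 0.029, 0.902)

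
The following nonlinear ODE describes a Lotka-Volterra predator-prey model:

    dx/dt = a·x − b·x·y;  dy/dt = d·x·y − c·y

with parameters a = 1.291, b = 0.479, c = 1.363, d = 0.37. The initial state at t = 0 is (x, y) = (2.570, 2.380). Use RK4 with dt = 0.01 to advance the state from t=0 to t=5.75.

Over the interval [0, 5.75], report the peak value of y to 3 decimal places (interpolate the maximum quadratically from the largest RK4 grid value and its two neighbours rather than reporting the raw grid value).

max y = 3.818

t=0.000: state=(2.570, 2.380)
step 1 (dt=0.01): k1=(0.388, -0.981), k2=(0.394, -0.977), k3=(0.394, -0.977), k4=(0.401, -0.973); state += dt/6·(k1+2k2+2k3+k4)
t=0.010: state=(2.574, 2.370)
t=0.020: state=(2.578, 2.361)
t=0.030: state=(2.582, 2.351)
continuing one RK4 step at a time; state shown every 20 steps (Δt=0.2):
t=0.200: state=(2.672, 2.199)
t=0.400: state=(2.823, 2.052)
t=0.600: state=(3.020, 1.939)
t=0.800: state=(3.260, 1.862)
t=1.000: state=(3.539, 1.822)
t=1.200: state=(3.848, 1.823)
t=1.400: state=(4.176, 1.868)
t=1.600: state=(4.502, 1.961)
t=1.800: state=(4.799, 2.107)
t=2.000: state=(5.030, 2.309)
t=2.200: state=(5.158, 2.565)
t=2.400: state=(5.150, 2.863)
t=2.600: state=(4.993, 3.175)
t=2.800: state=(4.701, 3.463)
t=3.000: state=(4.319, 3.683)
t=3.200: state=(3.904, 3.801)
t=3.400: state=(3.507, 3.806)
t=3.600: state=(3.165, 3.708)
t=3.800: state=(2.896, 3.532)
t=4.000: state=(2.701, 3.306)
t=4.200: state=(2.578, 3.059)
t=4.400: state=(2.519, 2.811)
t=4.600: state=(2.520, 2.578)
t=4.800: state=(2.574, 2.370)
t=5.000: state=(2.679, 2.191)
t=5.200: state=(2.833, 2.045)
t=5.400: state=(3.032, 1.933)
t=5.600: state=(3.274, 1.859)
t=5.750: state=(3.481, 1.827)
largest grid value and its neighbours: y(3.300)=3.81780, y(3.310)=3.81789, y(3.320)=3.81771
parabola through these three points peaks at t≈3.308 with y≈3.81790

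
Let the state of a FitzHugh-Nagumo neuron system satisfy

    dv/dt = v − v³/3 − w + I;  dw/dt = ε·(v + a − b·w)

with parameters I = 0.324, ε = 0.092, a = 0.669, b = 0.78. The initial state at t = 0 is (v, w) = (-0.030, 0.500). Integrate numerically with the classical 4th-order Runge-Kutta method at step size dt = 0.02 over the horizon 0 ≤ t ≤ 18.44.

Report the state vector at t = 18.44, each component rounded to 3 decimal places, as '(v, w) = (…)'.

(v, w) = (-0.927, -0.397)

t=0.000: state=(-0.030, 0.500)
step 1 (dt=0.02): k1=(-0.206, 0.023), k2=(-0.208, 0.023), k3=(-0.208, 0.023), k4=(-0.211, 0.022); state += dt/6·(k1+2k2+2k3+k4)
t=0.020: state=(-0.034, 0.500)
t=0.040: state=(-0.038, 0.501)
t=0.060: state=(-0.043, 0.501)
continuing one RK4 step at a time; state shown every 50 steps (Δt=1):
t=1.000: state=(-0.390, 0.509)
t=2.000: state=(-1.127, 0.467)
t=3.000: state=(-1.640, 0.366)
t=4.000: state=(-1.704, 0.250)
t=5.000: state=(-1.663, 0.143)
t=6.000: state=(-1.609, 0.047)
t=7.000: state=(-1.552, -0.037)
t=8.000: state=(-1.497, -0.111)
t=9.000: state=(-1.442, -0.174)
t=10.000: state=(-1.387, -0.228)
t=11.000: state=(-1.333, -0.274)
t=12.000: state=(-1.279, -0.311)
t=13.000: state=(-1.226, -0.341)
t=14.000: state=(-1.172, -0.365)
t=15.000: state=(-1.119, -0.382)
t=16.000: state=(-1.065, -0.393)
t=17.000: state=(-1.010, -0.398)
t=18.000: state=(-0.953, -0.398)
t=18.440: state=(-0.927, -0.397)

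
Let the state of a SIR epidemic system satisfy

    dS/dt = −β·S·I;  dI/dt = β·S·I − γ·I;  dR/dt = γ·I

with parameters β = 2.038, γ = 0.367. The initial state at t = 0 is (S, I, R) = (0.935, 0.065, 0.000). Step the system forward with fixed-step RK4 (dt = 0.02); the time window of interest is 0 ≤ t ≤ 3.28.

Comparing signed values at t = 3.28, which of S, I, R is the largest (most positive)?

largest component: I

t=0.000: state=(0.935, 0.065, 0.000)
step 1 (dt=0.02): k1=(-0.124, 0.100, 0.024), k2=(-0.126, 0.101, 0.024), k3=(-0.126, 0.101, 0.024), k4=(-0.127, 0.103, 0.025); state += dt/6·(k1+2k2+2k3+k4)
t=0.020: state=(0.932, 0.067, 0.000)
t=0.040: state=(0.930, 0.069, 0.001)
t=0.060: state=(0.927, 0.071, 0.001)
continuing one RK4 step at a time; state shown every 10 steps (Δt=0.2):
t=0.200: state=(0.906, 0.088, 0.006)
t=0.400: state=(0.870, 0.117, 0.013)
t=0.600: state=(0.823, 0.154, 0.023)
t=0.800: state=(0.766, 0.198, 0.036)
t=1.000: state=(0.700, 0.248, 0.052)
t=1.200: state=(0.626, 0.302, 0.072)
t=1.400: state=(0.547, 0.356, 0.097)
t=1.600: state=(0.468, 0.407, 0.125)
t=1.800: state=(0.393, 0.451, 0.156)
t=2.000: state=(0.324, 0.485, 0.191)
t=2.200: state=(0.265, 0.508, 0.227)
t=2.400: state=(0.215, 0.520, 0.265)
t=2.600: state=(0.174, 0.523, 0.303)
t=2.800: state=(0.140, 0.518, 0.342)
t=3.000: state=(0.114, 0.507, 0.379)
t=3.200: state=(0.093, 0.491, 0.416)
t=3.280: state=(0.086, 0.484, 0.430)
compare at T: S=0.086, I=0.484, R=0.430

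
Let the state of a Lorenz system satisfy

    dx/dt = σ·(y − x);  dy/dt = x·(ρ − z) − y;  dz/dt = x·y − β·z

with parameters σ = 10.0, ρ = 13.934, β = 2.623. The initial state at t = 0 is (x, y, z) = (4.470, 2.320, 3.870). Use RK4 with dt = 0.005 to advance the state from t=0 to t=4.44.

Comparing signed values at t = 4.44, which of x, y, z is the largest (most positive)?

largest component: z

t=0.000: state=(4.470, 2.320, 3.870)
step 1 (dt=0.005): k1=(-21.500, 42.666, 0.219), k2=(-19.896, 42.016, 0.564), k3=(-19.952, 42.054, 0.565), k4=(-18.400, 41.439, 0.899); state += dt/6·(k1+2k2+2k3+k4)
t=0.005: state=(4.370, 2.530, 3.873)
t=0.010: state=(4.286, 2.735, 3.879)
t=0.015: state=(4.215, 2.934, 3.888)
continuing one RK4 step at a time; state shown every 40 steps (Δt=0.2):
t=0.200: state=(6.821, 9.704, 7.488)
t=0.400: state=(9.505, 7.513, 19.047)
t=0.600: state=(3.474, 1.352, 14.793)
t=0.800: state=(1.820, 1.888, 9.257)
t=1.000: state=(3.028, 4.193, 6.571)
t=1.200: state=(6.700, 9.029, 9.152)
t=1.400: state=(8.674, 7.289, 17.541)
t=1.600: state=(4.209, 2.471, 14.588)
t=1.800: state=(2.876, 3.066, 9.897)
t=2.000: state=(4.468, 5.842, 8.341)
t=2.200: state=(7.674, 8.934, 12.638)
t=2.400: state=(6.978, 5.238, 16.492)
t=2.600: state=(4.024, 3.270, 12.859)
t=2.800: state=(4.003, 4.625, 9.872)
t=3.000: state=(6.109, 7.405, 10.710)
t=3.200: state=(7.524, 7.204, 15.025)
t=3.400: state=(5.438, 4.277, 14.508)
t=3.600: state=(4.282, 4.319, 11.509)
t=3.800: state=(5.315, 6.201, 10.684)
t=4.000: state=(6.966, 7.398, 13.293)
t=4.200: state=(6.325, 5.445, 14.777)
t=4.400: state=(4.857, 4.496, 12.754)
t=4.440: state=(4.751, 4.584, 12.310)
compare at T: x=4.751, y=4.584, z=12.310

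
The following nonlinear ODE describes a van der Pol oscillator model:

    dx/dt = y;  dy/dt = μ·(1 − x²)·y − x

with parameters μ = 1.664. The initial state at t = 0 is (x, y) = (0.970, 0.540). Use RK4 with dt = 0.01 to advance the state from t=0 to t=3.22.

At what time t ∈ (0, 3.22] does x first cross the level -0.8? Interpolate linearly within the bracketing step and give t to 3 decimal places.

t = 2.150

t=0.000: state=(0.970, 0.540)
step 1 (dt=0.01): k1=(0.540, -0.917), k2=(0.535, -0.925), k3=(0.535, -0.925), k4=(0.531, -0.932); state += dt/6·(k1+2k2+2k3+k4)
t=0.010: state=(0.975, 0.531)
t=0.020: state=(0.981, 0.521)
t=0.030: state=(0.986, 0.512)
continuing one RK4 step at a time; state shown every 20 steps (Δt=0.2):
t=0.200: state=(1.058, 0.332)
t=0.400: state=(1.102, 0.104)
t=0.600: state=(1.100, -0.117)
t=0.800: state=(1.056, -0.321)
t=1.000: state=(0.972, -0.521)
t=1.200: state=(0.846, -0.739)
t=1.400: state=(0.673, -1.014)
t=1.600: state=(0.434, -1.400)
t=1.800: state=(0.101, -1.964)
t=2.000: state=(-0.364, -2.686)
t=2.150: state=(-0.800, -3.068)
next step: t=2.160: state=(-0.830, -3.077) — x has crossed -0.8
linear interpolation between t=2.150 (-0.79967) and t=2.160 (-0.83040) → t≈2.150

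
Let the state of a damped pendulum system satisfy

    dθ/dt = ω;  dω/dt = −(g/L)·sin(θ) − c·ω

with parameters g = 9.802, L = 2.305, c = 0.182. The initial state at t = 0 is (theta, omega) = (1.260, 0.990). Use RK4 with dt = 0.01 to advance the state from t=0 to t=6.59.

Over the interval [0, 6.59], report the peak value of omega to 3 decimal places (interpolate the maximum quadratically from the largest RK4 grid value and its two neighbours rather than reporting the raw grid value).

max omega = 2.109

t=0.000: state=(1.260, 0.990)
step 1 (dt=0.01): k1=(0.990, -4.229), k2=(0.969, -4.231), k3=(0.969, -4.231), k4=(0.948, -4.234); state += dt/6·(k1+2k2+2k3+k4)
t=0.010: state=(1.270, 0.948)
t=0.020: state=(1.279, 0.905)
t=0.030: state=(1.288, 0.863)
continuing one RK4 step at a time; state shown every 25 steps (Δt=0.25):
t=0.250: state=(1.375, -0.065)
t=0.500: state=(1.232, -1.069)
t=0.750: state=(0.853, -1.922)
t=1.000: state=(0.302, -2.403)
t=1.250: state=(-0.299, -2.293)
t=1.500: state=(-0.799, -1.641)
t=1.750: state=(-1.097, -0.715)
t=2.000: state=(-1.153, 0.263)
t=2.250: state=(-0.971, 1.167)
t=2.500: state=(-0.587, 1.850)
t=2.750: state=(-0.081, 2.109)
t=3.000: state=(0.422, 1.833)
t=3.250: state=(0.800, 1.145)
t=3.500: state=(0.980, 0.276)
t=3.750: state=(0.938, -0.598)
t=4.000: state=(0.692, -1.336)
t=4.250: state=(0.295, -1.772)
t=4.500: state=(-0.157, -1.763)
t=4.750: state=(-0.549, -1.317)
t=5.000: state=(-0.793, -0.601)
t=5.250: state=(-0.843, 0.196)
t=5.500: state=(-0.700, 0.922)
t=5.750: state=(-0.400, 1.431)
t=6.000: state=(-0.015, 1.582)
t=6.250: state=(0.357, 1.329)
t=6.500: state=(0.624, 0.770)
t=6.590: state=(0.682, 0.527)
largest grid value and its neighbours: omega(2.740)=2.10862, omega(2.750)=2.10869, omega(2.760)=2.10787
parabola through these three points peaks at t≈2.746 with omega≈2.10877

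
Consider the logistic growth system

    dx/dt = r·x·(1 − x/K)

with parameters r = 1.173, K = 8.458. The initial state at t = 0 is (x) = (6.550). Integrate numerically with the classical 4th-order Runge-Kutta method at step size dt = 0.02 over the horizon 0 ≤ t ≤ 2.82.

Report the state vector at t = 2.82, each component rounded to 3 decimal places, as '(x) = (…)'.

(x) = (8.369)

t=0.000: state=(6.550)
step 1 (dt=0.02): k1=(1.733), k2=(1.722), k3=(1.722), k4=(1.711); state += dt/6·(k1+2k2+2k3+k4)
t=0.020: state=(6.584)
t=0.040: state=(6.618)
t=0.060: state=(6.652)
continuing one RK4 step at a time; state shown every 5 steps (Δt=0.1):
t=0.100: state=(6.718)
t=0.200: state=(6.874)
t=0.300: state=(7.020)
t=0.400: state=(7.154)
t=0.500: state=(7.279)
t=0.600: state=(7.393)
t=0.700: state=(7.497)
t=0.800: state=(7.593)
t=0.900: state=(7.680)
t=1.000: state=(7.759)
t=1.100: state=(7.830)
t=1.200: state=(7.895)
t=1.300: state=(7.954)
t=1.400: state=(8.007)
t=1.500: state=(8.054)
t=1.600: state=(8.097)
t=1.700: state=(8.135)
t=1.800: state=(8.170)
t=1.900: state=(8.201)
t=2.000: state=(8.228)
t=2.100: state=(8.253)
t=2.200: state=(8.275)
t=2.300: state=(8.295)
t=2.400: state=(8.313)
t=2.500: state=(8.329)
t=2.600: state=(8.343)
t=2.700: state=(8.355)
t=2.800: state=(8.367)
t=2.820: state=(8.369)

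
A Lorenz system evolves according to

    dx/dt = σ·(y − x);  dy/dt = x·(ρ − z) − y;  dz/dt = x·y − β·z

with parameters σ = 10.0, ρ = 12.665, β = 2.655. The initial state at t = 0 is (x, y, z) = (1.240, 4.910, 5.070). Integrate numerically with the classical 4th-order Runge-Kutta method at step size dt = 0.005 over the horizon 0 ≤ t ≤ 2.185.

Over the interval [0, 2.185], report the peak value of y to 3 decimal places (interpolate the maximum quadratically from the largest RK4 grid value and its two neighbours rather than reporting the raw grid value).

max y = 10.048

t=0.000: state=(1.240, 4.910, 5.070)
step 1 (dt=0.005): k1=(36.700, 4.508, -7.372), k2=(35.895, 5.218, -6.858), k3=(35.933, 5.199, -6.869), k4=(35.163, 5.895, -6.362); state += dt/6·(k1+2k2+2k3+k4)
t=0.005: state=(1.420, 4.936, 5.036)
t=0.010: state=(1.592, 4.969, 5.006)
t=0.015: state=(1.758, 5.008, 4.982)
continuing one RK4 step at a time; state shown every 20 steps (Δt=0.1):
t=0.100: state=(4.029, 6.443, 5.282)
t=0.200: state=(6.487, 8.974, 7.712)
t=0.300: state=(8.593, 9.962, 12.512)
t=0.400: state=(8.613, 7.222, 16.425)
t=0.500: state=(6.356, 3.694, 16.135)
t=0.600: state=(4.022, 2.202, 13.621)
t=0.700: state=(2.788, 2.089, 11.044)
t=0.800: state=(2.495, 2.552, 8.986)
t=0.900: state=(2.829, 3.423, 7.578)
t=1.000: state=(3.675, 4.776, 6.978)
t=1.100: state=(5.020, 6.584, 7.538)
t=1.200: state=(6.663, 8.255, 9.680)
t=1.300: state=(7.835, 8.385, 12.927)
t=1.400: state=(7.541, 6.443, 15.062)
t=1.500: state=(6.002, 4.271, 14.698)
t=1.600: state=(4.473, 3.258, 12.932)
t=1.700: state=(3.650, 3.209, 11.025)
t=1.800: state=(3.538, 3.727, 9.524)
t=1.900: state=(3.982, 4.664, 8.677)
t=2.000: state=(4.863, 5.916, 8.715)
t=2.100: state=(5.996, 7.137, 9.842)
t=2.185: state=(6.840, 7.601, 11.516)
largest grid value and its neighbours: y(0.275)=10.04281, y(0.280)=10.04773, y(0.285)=10.04228
parabola through these three points peaks at t≈0.280 with y≈10.04774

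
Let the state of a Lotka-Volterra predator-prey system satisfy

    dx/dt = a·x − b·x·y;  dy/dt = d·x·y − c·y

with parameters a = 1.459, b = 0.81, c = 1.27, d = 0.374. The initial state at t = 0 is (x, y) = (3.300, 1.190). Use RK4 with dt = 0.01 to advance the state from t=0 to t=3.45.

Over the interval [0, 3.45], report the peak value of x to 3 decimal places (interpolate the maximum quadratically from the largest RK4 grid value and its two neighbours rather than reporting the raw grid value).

t=0.000: state=(3.300, 1.190)
step 1 (dt=0.01): k1=(1.634, -0.043), k2=(1.638, -0.039), k3=(1.638, -0.039), k4=(1.643, -0.035); state += dt/6·(k1+2k2+2k3+k4)
t=0.010: state=(3.316, 1.190)
t=0.020: state=(3.333, 1.189)
t=0.030: state=(3.349, 1.189)
continuing one RK4 step at a time; state shown every 20 steps (Δt=0.2):
t=0.200: state=(3.643, 1.197)
t=0.400: state=(4.007, 1.236)
t=0.600: state=(4.367, 1.311)
t=0.800: state=(4.687, 1.427)
t=1.000: state=(4.918, 1.587)
t=1.200: state=(5.013, 1.786)
t=1.400: state=(4.935, 2.012)
t=1.600: state=(4.681, 2.239)
t=1.800: state=(4.290, 2.431)
t=2.000: state=(3.831, 2.555)
t=2.200: state=(3.376, 2.595)
t=2.400: state=(2.976, 2.551)
t=2.600: state=(2.657, 2.442)
t=2.800: state=(2.424, 2.289)
t=3.000: state=(2.271, 2.116)
t=3.200: state=(2.190, 1.938)
t=3.400: state=(2.171, 1.769)
t=3.450: state=(2.176, 1.729)
largest grid value and its neighbours: x(1.200)=5.01278, x(1.210)=5.01316, x(1.220)=5.01311
parabola through these three points peaks at t≈1.214 with x≈5.01319

max x = 5.013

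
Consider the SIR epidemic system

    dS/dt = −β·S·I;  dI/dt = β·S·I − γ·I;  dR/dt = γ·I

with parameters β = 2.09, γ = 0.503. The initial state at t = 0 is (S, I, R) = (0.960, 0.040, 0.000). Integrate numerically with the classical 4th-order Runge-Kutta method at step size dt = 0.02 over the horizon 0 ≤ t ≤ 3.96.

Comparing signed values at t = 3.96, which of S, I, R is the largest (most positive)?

largest component: R

t=0.000: state=(0.960, 0.040, 0.000)
step 1 (dt=0.02): k1=(-0.080, 0.060, 0.020), k2=(-0.081, 0.061, 0.020), k3=(-0.081, 0.061, 0.020), k4=(-0.083, 0.062, 0.021); state += dt/6·(k1+2k2+2k3+k4)
t=0.020: state=(0.958, 0.041, 0.000)
t=0.040: state=(0.957, 0.042, 0.001)
t=0.060: state=(0.955, 0.044, 0.001)
continuing one RK4 step at a time; state shown every 10 steps (Δt=0.2):
t=0.200: state=(0.941, 0.054, 0.005)
t=0.400: state=(0.917, 0.072, 0.011)
t=0.600: state=(0.886, 0.095, 0.019)
t=0.800: state=(0.847, 0.123, 0.030)
t=1.000: state=(0.799, 0.157, 0.044)
t=1.200: state=(0.742, 0.196, 0.062)
t=1.400: state=(0.678, 0.238, 0.084)
t=1.600: state=(0.608, 0.282, 0.110)
t=1.800: state=(0.536, 0.324, 0.140)
t=2.000: state=(0.464, 0.361, 0.175)
t=2.200: state=(0.396, 0.391, 0.213)
t=2.400: state=(0.335, 0.412, 0.253)
t=2.600: state=(0.281, 0.423, 0.295)
t=2.800: state=(0.236, 0.426, 0.338)
t=3.000: state=(0.197, 0.422, 0.381)
t=3.200: state=(0.166, 0.411, 0.423)
t=3.400: state=(0.140, 0.397, 0.464)
t=3.600: state=(0.119, 0.378, 0.503)
t=3.800: state=(0.102, 0.358, 0.540)
t=3.960: state=(0.091, 0.341, 0.568)
compare at T: S=0.091, I=0.341, R=0.568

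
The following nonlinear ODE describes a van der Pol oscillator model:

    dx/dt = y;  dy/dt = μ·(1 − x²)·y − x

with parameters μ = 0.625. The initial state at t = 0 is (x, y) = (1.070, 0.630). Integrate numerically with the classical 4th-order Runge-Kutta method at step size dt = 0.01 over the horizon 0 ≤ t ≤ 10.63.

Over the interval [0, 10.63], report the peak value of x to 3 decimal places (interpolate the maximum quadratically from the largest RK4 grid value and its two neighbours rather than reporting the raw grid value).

max x = 1.965

t=0.000: state=(1.070, 0.630)
step 1 (dt=0.01): k1=(0.630, -1.127), k2=(0.624, -1.132), k3=(0.624, -1.132), k4=(0.619, -1.137); state += dt/6·(k1+2k2+2k3+k4)
t=0.010: state=(1.076, 0.619)
t=0.020: state=(1.082, 0.607)
t=0.030: state=(1.088, 0.596)
continuing one RK4 step at a time; state shown every 50 steps (Δt=0.5):
t=0.500: state=(1.232, 0.009)
t=1.000: state=(1.091, -0.553)
t=1.500: state=(0.689, -1.057)
t=2.000: state=(0.026, -1.593)
t=2.500: state=(-0.858, -1.811)
t=3.000: state=(-1.587, -0.936)
t=3.500: state=(-1.768, 0.131)
t=4.000: state=(-1.541, 0.723)
t=4.500: state=(-1.068, 1.171)
t=5.000: state=(-0.347, 1.743)
t=5.500: state=(0.671, 2.237)
t=6.000: state=(1.648, 1.380)
t=6.500: state=(1.965, -0.002)
t=7.000: state=(1.778, -0.658)
t=7.500: state=(1.348, -1.056)
t=8.000: state=(0.706, -1.544)
t=8.500: state=(-0.227, -2.185)
t=9.000: state=(-1.344, -1.983)
t=9.500: state=(-1.958, -0.449)
t=10.000: state=(-1.919, 0.470)
t=10.500: state=(-1.568, 0.902)
t=10.630: state=(-1.444, 0.999)
largest grid value and its neighbours: x(6.490)=1.96478, x(6.500)=1.96486, x(6.510)=1.96474
parabola through these three points peaks at t≈6.499 with x≈1.96486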